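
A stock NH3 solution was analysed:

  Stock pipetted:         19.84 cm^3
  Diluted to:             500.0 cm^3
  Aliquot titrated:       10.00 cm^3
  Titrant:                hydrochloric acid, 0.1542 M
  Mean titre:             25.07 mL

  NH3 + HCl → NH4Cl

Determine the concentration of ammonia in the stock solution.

9.742 M

n(HCl) = 0.02507 × 0.1542 = 3.866 × 10^-3 mol
n(NH3) in the aliquot = 3.866 × 10^-3 mol (1:1 ratio)
[NH3]_dilute = 3.866 × 10^-3 / 0.01000 = 0.3866 mol/L
Dilution factor = 500.0 / 19.84 = 25.20
[NH3]_stock = 0.3866 × 25.20 = 9.742 mol/L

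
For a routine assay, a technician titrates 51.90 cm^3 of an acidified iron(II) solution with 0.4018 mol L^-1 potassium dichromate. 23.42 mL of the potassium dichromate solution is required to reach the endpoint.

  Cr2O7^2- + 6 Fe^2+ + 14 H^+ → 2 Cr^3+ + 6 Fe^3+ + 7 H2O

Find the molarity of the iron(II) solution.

1.088 mol/L

n(K2Cr2O7) = 0.02342 L × 0.4018 mol/L = 9.410 × 10^-3 mol
From the 6:1 mole ratio, n(Fe2+) = 6/1 × 9.410 × 10^-3 = 0.05646 mol
[Fe2+] = 0.05646 mol / 0.05190 L = 1.088 mol/L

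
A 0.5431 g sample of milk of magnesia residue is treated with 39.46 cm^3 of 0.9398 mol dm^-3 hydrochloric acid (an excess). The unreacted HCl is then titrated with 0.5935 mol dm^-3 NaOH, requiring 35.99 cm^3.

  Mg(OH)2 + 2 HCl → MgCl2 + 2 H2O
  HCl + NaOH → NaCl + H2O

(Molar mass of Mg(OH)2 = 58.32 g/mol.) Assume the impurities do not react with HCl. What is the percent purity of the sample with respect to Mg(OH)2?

84.43 %

n(HCl) added = 0.03946 × 0.9398 = 0.03708 mol
n(NaOH) used in back-titration = 0.03599 × 0.5935 = 0.02136 mol
n(HCl) left over = 0.02136 mol (1:1 ratio)
n(HCl) consumed by analyte = 0.03708 − 0.02136 = 0.01572 mol
From the 1:2 ratio, n(Mg(OH)2) = 1/2 × 0.01572 = 7.862 × 10^-3 mol
mass of Mg(OH)2 = 7.862 × 10^-3 × 58.32 = 0.4585 g
% Mg(OH)2 = 0.4585 / 0.5431 × 100 = 84.43 %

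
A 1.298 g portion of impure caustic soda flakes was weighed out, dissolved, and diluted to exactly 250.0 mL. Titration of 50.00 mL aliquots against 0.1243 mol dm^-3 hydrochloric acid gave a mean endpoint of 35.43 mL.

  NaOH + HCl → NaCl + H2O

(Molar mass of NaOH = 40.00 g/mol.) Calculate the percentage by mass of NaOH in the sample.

n(HCl) per titration = 0.03543 × 0.1243 = 4.404 × 10^-3 mol
n(NaOH) in each aliquot = 4.404 × 10^-3 mol (1:1 ratio)
n(NaOH) in the whole flask = 4.404 × 10^-3 × 250.0/50.00 = 0.02202 mol
mass of NaOH = 0.02202 × 40.00 = 0.8808 g
% NaOH = 0.8808 / 1.298 × 100 = 67.86 %

67.86 %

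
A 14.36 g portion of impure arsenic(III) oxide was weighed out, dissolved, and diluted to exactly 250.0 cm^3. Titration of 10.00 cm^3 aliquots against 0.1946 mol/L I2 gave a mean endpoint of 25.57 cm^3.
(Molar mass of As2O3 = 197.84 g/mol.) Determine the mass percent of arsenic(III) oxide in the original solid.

85.69 %

As2O3 + 2 I2 + 2 H2O → As2O5 + 4 HI
n(I2) per titration = 0.02557 × 0.1946 = 4.976 × 10^-3 mol
From the 1:2 ratio, n(As2O3) in each aliquot = 1/2 × 4.976 × 10^-3 = 2.488 × 10^-3 mol
n(As2O3) in the whole flask = 2.488 × 10^-3 × 250.0/10.00 = 0.06220 mol
mass of As2O3 = 0.06220 × 197.84 = 12.31 g
% As2O3 = 12.31 / 14.36 × 100 = 85.69 %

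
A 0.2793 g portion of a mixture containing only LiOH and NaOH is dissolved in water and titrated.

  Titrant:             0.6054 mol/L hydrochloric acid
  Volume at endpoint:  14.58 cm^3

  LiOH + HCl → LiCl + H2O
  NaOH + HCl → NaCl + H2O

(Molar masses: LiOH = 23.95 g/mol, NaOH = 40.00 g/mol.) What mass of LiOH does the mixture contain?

n(HCl) = 0.01458 × 0.6054 = 8.827 × 10^-3 mol
Let x = n(LiOH), y = n(NaOH).
Titrant: 1x + 1y = 8.827 × 10^-3;  mass: 23.95x + 40.00y = 0.2793
Solving, x = 4.596 × 10^-3 mol, y = 4.231 × 10^-3 mol
mass of LiOH = 4.596 × 10^-3 × 23.95 = 0.1101 g

0.1101 g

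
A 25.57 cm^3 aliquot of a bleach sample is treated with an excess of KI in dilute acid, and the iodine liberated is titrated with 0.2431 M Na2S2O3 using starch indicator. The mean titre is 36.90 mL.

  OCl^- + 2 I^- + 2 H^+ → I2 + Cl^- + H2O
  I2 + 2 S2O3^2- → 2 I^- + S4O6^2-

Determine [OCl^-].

n(S2O3^2-) = 0.03690 × 0.2431 = 8.970 × 10^-3 mol
n(I2) = n(S2O3^2-)/2 = 4.485 × 10^-3 mol
n(OCl^-) in the aliquot = 4.485 × 10^-3 mol (1:1 ratio)
[OCl^-] = 4.485 × 10^-3 / 0.02557 = 0.1754 mol/L

0.1754 M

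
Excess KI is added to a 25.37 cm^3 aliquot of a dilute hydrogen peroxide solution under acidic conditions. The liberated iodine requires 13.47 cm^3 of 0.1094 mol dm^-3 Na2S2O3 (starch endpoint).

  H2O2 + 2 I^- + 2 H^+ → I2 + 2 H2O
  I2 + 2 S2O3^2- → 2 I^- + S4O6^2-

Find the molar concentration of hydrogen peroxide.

0.02904 mol/L

n(S2O3^2-) = 0.01347 × 0.1094 = 1.474 × 10^-3 mol
n(I2) = n(S2O3^2-)/2 = 7.368 × 10^-4 mol
n(H2O2) in the aliquot = 7.368 × 10^-4 mol (1:1 ratio)
[H2O2] = 7.368 × 10^-4 / 0.02537 = 0.02904 mol/L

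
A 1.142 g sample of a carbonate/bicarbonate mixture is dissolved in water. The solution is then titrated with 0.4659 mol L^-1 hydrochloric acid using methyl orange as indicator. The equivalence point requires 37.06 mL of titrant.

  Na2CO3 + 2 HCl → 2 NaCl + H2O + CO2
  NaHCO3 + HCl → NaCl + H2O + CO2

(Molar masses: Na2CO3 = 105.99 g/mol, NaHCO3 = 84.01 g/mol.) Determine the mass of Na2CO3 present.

0.5272 g

n(HCl) = 0.03706 × 0.4659 = 0.01727 mol
Let x = n(Na2CO3), y = n(NaHCO3).
Titrant: 2x + 1y = 0.01727;  mass: 105.99x + 84.01y = 1.142
Solving, x = 4.974 × 10^-3 mol, y = 7.318 × 10^-3 mol
mass of Na2CO3 = 4.974 × 10^-3 × 105.99 = 0.5272 g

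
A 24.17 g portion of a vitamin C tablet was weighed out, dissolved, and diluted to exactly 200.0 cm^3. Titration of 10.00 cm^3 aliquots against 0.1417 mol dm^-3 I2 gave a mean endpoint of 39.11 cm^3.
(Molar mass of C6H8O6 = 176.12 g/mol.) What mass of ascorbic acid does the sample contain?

19.52 g

C6H8O6 + I2 → C6H6O6 + 2 HI
n(I2) per titration = 0.03911 × 0.1417 = 5.542 × 10^-3 mol
n(C6H8O6) in each aliquot = 5.542 × 10^-3 mol (1:1 ratio)
n(C6H8O6) in the whole flask = 5.542 × 10^-3 × 200.0/10.00 = 0.1108 mol
mass of C6H8O6 = 0.1108 × 176.12 = 19.52 g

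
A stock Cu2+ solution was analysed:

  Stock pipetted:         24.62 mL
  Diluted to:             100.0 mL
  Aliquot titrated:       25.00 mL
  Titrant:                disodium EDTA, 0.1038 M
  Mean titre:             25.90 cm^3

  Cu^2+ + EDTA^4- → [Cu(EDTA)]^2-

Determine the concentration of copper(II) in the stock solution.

n(EDTA) = 0.02590 × 0.1038 = 2.688 × 10^-3 mol
n(Cu2+) in the aliquot = 2.688 × 10^-3 mol (1:1 ratio)
[Cu2+]_dilute = 2.688 × 10^-3 / 0.02500 = 0.1075 mol/L
Dilution factor = 100.0 / 24.62 = 4.062
[Cu2+]_stock = 0.1075 × 4.062 = 0.4368 mol/L

0.4368 M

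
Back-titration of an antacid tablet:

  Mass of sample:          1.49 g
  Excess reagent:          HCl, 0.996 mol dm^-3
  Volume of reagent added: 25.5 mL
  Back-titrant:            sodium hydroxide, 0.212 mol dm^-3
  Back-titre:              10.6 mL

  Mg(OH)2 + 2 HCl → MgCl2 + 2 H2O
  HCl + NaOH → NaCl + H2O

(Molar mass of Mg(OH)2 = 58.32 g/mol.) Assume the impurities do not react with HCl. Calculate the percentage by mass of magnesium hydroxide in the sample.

45.3 %

n(HCl) added = 0.0255 × 0.996 = 0.0254 mol
n(NaOH) used in back-titration = 0.0106 × 0.212 = 2.25 × 10^-3 mol
n(HCl) left over = 2.25 × 10^-3 mol (1:1 ratio)
n(HCl) consumed by analyte = 0.0254 − 2.25 × 10^-3 = 0.0232 mol
From the 1:2 ratio, n(Mg(OH)2) = 1/2 × 0.0232 = 0.0116 mol
mass of Mg(OH)2 = 0.0116 × 58.32 = 0.675 g
% Mg(OH)2 = 0.675 / 1.49 × 100 = 45.3 %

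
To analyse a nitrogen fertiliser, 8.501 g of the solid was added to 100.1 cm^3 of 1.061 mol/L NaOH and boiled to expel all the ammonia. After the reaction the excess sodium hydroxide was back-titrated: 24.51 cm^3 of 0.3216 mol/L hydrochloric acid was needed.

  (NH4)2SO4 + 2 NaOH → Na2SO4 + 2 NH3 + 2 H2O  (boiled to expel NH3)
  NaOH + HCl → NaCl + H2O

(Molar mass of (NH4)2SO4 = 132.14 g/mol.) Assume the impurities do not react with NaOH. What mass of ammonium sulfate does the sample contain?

6.496 g

n(NaOH) added = 0.1001 × 1.061 = 0.1062 mol
n(HCl) used in back-titration = 0.02451 × 0.3216 = 7.882 × 10^-3 mol
n(NaOH) left over = 7.882 × 10^-3 mol (1:1 ratio)
n(NaOH) consumed by analyte = 0.1062 − 7.882 × 10^-3 = 0.09832 mol
From the 1:2 ratio, n((NH4)2SO4) = 1/2 × 0.09832 = 0.04916 mol
mass of (NH4)2SO4 = 0.04916 × 132.14 = 6.496 g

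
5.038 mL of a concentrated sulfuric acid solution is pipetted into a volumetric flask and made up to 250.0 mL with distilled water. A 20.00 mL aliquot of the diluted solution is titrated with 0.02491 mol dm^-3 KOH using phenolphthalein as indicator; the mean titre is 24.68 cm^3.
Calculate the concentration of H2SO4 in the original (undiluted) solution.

0.7627 mol/L

H2SO4 + 2 KOH → K2SO4 + 2 H2O
n(KOH) = 0.02468 × 0.02491 = 6.148 × 10^-4 mol
From the 1:2 ratio, n(H2SO4) in the aliquot = 1/2 × 6.148 × 10^-4 = 3.074 × 10^-4 mol
[H2SO4]_dilute = 3.074 × 10^-4 / 0.02000 = 0.01537 mol/L
Dilution factor = 250.0 / 5.038 = 49.62
[H2SO4]_stock = 0.01537 × 49.62 = 0.7627 mol/L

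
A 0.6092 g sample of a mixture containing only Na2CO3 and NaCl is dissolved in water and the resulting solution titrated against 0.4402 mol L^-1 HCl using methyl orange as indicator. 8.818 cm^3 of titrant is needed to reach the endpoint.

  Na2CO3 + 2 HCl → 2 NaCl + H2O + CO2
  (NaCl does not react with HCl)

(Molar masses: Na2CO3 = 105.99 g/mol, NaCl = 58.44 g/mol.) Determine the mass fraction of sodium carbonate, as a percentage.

n(HCl) = 0.008818 × 0.4402 = 3.882 × 10^-3 mol
Let x = n(Na2CO3), y = n(NaCl).
Titrant: 2x = 3.882 × 10^-3;  mass: 105.99x + 58.44y = 0.6092
Solving, x = 1.941 × 10^-3 mol, y = 6.904 × 10^-3 mol
mass of Na2CO3 = 1.941 × 10^-3 × 105.99 = 0.2057 g
% Na2CO3 = 0.2057 / 0.6092 × 100 = 33.77 %

33.77 %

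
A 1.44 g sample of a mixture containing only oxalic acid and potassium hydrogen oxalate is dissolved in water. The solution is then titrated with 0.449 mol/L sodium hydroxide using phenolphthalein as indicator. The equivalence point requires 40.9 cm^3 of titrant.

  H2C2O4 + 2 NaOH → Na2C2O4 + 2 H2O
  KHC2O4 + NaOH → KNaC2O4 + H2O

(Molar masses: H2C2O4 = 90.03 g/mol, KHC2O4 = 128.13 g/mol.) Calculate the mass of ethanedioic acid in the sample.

0.494 g

n(NaOH) = 0.0409 × 0.449 = 0.0184 mol
Let x = n(H2C2O4), y = n(KHC2O4).
Titrant: 2x + 1y = 0.0184;  mass: 90.03x + 128.13y = 1.44
Solving, x = 5.49 × 10^-3 mol, y = 7.38 × 10^-3 mol
mass of H2C2O4 = 5.49 × 10^-3 × 90.03 = 0.494 g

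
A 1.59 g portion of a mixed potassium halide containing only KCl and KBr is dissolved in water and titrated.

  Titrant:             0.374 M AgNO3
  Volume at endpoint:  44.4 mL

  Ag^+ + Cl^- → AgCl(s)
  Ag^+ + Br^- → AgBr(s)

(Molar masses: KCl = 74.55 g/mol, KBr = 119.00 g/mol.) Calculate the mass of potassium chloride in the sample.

0.647 g

n(AgNO3) = 0.0444 × 0.374 = 0.0166 mol
Let x = n(KCl), y = n(KBr).
Titrant: 1x + 1y = 0.0166;  mass: 74.55x + 119.00y = 1.59
Solving, x = 8.69 × 10^-3 mol, y = 7.92 × 10^-3 mol
mass of KCl = 8.69 × 10^-3 × 74.55 = 0.647 g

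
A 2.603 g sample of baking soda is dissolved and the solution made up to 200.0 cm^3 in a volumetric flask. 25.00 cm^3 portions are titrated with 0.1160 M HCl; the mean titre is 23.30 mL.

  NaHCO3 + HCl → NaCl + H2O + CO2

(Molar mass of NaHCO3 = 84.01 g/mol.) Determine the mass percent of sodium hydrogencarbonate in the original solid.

n(HCl) per titration = 0.02330 × 0.1160 = 2.703 × 10^-3 mol
n(NaHCO3) in each aliquot = 2.703 × 10^-3 mol (1:1 ratio)
n(NaHCO3) in the whole flask = 2.703 × 10^-3 × 200.0/25.00 = 0.02162 mol
mass of NaHCO3 = 0.02162 × 84.01 = 1.816 g
% NaHCO3 = 1.816 / 2.603 × 100 = 69.78 %

69.78 %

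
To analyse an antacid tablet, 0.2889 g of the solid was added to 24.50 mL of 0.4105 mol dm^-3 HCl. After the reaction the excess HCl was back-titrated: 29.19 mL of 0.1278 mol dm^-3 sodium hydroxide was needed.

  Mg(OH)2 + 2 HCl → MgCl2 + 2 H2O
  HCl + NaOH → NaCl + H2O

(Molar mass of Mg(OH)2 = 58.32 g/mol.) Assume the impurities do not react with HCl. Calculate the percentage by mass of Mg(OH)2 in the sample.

63.86 %

n(HCl) added = 0.02450 × 0.4105 = 0.01006 mol
n(NaOH) used in back-titration = 0.02919 × 0.1278 = 3.730 × 10^-3 mol
n(HCl) left over = 3.730 × 10^-3 mol (1:1 ratio)
n(HCl) consumed by analyte = 0.01006 − 3.730 × 10^-3 = 6.327 × 10^-3 mol
From the 1:2 ratio, n(Mg(OH)2) = 1/2 × 6.327 × 10^-3 = 3.163 × 10^-3 mol
mass of Mg(OH)2 = 3.163 × 10^-3 × 58.32 = 0.1845 g
% Mg(OH)2 = 0.1845 / 0.2889 × 100 = 63.86 %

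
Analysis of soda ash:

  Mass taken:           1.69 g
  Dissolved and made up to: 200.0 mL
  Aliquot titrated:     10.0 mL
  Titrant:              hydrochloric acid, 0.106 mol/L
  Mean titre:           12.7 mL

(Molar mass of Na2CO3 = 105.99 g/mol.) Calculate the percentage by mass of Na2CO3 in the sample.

84.4 %

Na2CO3 + 2 HCl → 2 NaCl + H2O + CO2
n(HCl) per titration = 0.0127 × 0.106 = 1.35 × 10^-3 mol
From the 1:2 ratio, n(Na2CO3) in each aliquot = 1/2 × 1.35 × 10^-3 = 6.73 × 10^-4 mol
n(Na2CO3) in the whole flask = 6.73 × 10^-4 × 200.0/10.0 = 0.0135 mol
mass of Na2CO3 = 0.0135 × 105.99 = 1.43 g
% Na2CO3 = 1.43 / 1.69 × 100 = 84.4 %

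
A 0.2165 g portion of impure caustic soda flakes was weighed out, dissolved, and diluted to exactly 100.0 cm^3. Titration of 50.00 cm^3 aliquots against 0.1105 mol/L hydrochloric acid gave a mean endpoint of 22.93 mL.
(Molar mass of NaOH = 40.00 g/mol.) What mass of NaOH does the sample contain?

0.2027 g

NaOH + HCl → NaCl + H2O
n(HCl) per titration = 0.02293 × 0.1105 = 2.534 × 10^-3 mol
n(NaOH) in each aliquot = 2.534 × 10^-3 mol (1:1 ratio)
n(NaOH) in the whole flask = 2.534 × 10^-3 × 100.0/50.00 = 5.068 × 10^-3 mol
mass of NaOH = 5.068 × 10^-3 × 40.00 = 0.2027 g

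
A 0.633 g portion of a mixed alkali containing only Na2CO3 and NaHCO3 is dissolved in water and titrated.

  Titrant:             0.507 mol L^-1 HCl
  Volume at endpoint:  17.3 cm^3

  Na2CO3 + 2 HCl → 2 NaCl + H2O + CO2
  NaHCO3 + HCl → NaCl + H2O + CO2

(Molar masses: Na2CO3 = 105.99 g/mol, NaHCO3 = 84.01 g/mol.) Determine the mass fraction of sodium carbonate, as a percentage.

n(HCl) = 0.0173 × 0.507 = 8.77 × 10^-3 mol
Let x = n(Na2CO3), y = n(NaHCO3).
Titrant: 2x + 1y = 8.77 × 10^-3;  mass: 105.99x + 84.01y = 0.633
Solving, x = 1.67 × 10^-3 mol, y = 5.42 × 10^-3 mol
mass of Na2CO3 = 1.67 × 10^-3 × 105.99 = 0.177 g
% Na2CO3 = 0.177 / 0.633 × 100 = 28.0 %

28.0 %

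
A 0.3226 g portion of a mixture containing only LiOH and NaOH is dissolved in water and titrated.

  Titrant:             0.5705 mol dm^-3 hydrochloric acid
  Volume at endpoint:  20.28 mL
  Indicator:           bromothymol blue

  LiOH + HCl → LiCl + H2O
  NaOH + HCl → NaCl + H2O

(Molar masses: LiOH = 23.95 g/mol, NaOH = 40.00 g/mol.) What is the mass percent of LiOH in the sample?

64.85 %

n(HCl) = 0.02028 × 0.5705 = 0.01157 mol
Let x = n(LiOH), y = n(NaOH).
Titrant: 1x + 1y = 0.01157;  mass: 23.95x + 40.00y = 0.3226
Solving, x = 8.735 × 10^-3 mol, y = 2.835 × 10^-3 mol
mass of LiOH = 8.735 × 10^-3 × 23.95 = 0.2092 g
% LiOH = 0.2092 / 0.3226 × 100 = 64.85 %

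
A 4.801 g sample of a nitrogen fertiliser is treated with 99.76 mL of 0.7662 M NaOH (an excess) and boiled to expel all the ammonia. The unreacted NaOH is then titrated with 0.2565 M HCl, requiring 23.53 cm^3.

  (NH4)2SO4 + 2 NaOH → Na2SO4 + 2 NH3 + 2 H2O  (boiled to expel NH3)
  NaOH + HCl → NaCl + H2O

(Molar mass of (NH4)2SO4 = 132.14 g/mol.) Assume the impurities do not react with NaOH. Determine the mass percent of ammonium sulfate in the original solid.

n(NaOH) added = 0.09976 × 0.7662 = 0.07644 mol
n(HCl) used in back-titration = 0.02353 × 0.2565 = 6.035 × 10^-3 mol
n(NaOH) left over = 6.035 × 10^-3 mol (1:1 ratio)
n(NaOH) consumed by analyte = 0.07644 − 6.035 × 10^-3 = 0.07040 mol
From the 1:2 ratio, n((NH4)2SO4) = 1/2 × 0.07040 = 0.03520 mol
mass of (NH4)2SO4 = 0.03520 × 132.14 = 4.651 g
% (NH4)2SO4 = 4.651 / 4.801 × 100 = 96.88 %

96.88 %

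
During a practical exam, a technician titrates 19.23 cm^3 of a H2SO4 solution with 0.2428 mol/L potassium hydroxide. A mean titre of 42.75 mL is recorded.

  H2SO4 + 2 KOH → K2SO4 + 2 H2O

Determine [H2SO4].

0.2699 mol/L

n(KOH) = 0.04275 L × 0.2428 mol/L = 0.01038 mol
From the 1:2 mole ratio, n(H2SO4) = 1/2 × 0.01038 = 5.190 × 10^-3 mol
[H2SO4] = 5.190 × 10^-3 mol / 0.01923 L = 0.2699 mol/L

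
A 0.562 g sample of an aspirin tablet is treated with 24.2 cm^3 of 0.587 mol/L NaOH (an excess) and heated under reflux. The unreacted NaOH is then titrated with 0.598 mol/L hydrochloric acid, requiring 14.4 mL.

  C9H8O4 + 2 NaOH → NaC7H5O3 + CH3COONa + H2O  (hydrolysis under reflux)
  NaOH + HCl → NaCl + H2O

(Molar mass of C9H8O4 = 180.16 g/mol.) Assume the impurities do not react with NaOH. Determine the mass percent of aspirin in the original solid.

89.7 %

n(NaOH) added = 0.0242 × 0.587 = 0.0142 mol
n(HCl) used in back-titration = 0.0144 × 0.598 = 8.61 × 10^-3 mol
n(NaOH) left over = 8.61 × 10^-3 mol (1:1 ratio)
n(NaOH) consumed by analyte = 0.0142 − 8.61 × 10^-3 = 5.59 × 10^-3 mol
From the 1:2 ratio, n(C9H8O4) = 1/2 × 5.59 × 10^-3 = 2.80 × 10^-3 mol
mass of C9H8O4 = 2.80 × 10^-3 × 180.16 = 0.504 g
% C9H8O4 = 0.504 / 0.562 × 100 = 89.7 %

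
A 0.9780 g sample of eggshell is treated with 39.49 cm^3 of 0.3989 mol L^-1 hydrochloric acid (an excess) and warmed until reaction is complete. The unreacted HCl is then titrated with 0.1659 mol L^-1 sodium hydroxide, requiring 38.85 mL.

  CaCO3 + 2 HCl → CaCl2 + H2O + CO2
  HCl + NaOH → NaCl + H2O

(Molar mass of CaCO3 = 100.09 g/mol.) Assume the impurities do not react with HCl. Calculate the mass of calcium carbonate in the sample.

0.4658 g

n(HCl) added = 0.03949 × 0.3989 = 0.01575 mol
n(NaOH) used in back-titration = 0.03885 × 0.1659 = 6.445 × 10^-3 mol
n(HCl) left over = 6.445 × 10^-3 mol (1:1 ratio)
n(HCl) consumed by analyte = 0.01575 − 6.445 × 10^-3 = 9.307 × 10^-3 mol
From the 1:2 ratio, n(CaCO3) = 1/2 × 9.307 × 10^-3 = 4.654 × 10^-3 mol
mass of CaCO3 = 4.654 × 10^-3 × 100.09 = 0.4658 g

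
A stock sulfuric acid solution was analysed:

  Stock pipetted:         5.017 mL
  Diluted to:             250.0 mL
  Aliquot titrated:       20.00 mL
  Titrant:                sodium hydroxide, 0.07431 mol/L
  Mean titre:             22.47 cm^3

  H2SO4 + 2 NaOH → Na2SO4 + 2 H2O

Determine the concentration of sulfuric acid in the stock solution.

2.080 mol/L

n(NaOH) = 0.02247 × 0.07431 = 1.670 × 10^-3 mol
From the 1:2 ratio, n(H2SO4) in the aliquot = 1/2 × 1.670 × 10^-3 = 8.349 × 10^-4 mol
[H2SO4]_dilute = 8.349 × 10^-4 / 0.02000 = 0.04174 mol/L
Dilution factor = 250.0 / 5.017 = 49.83
[H2SO4]_stock = 0.04174 × 49.83 = 2.080 mol/L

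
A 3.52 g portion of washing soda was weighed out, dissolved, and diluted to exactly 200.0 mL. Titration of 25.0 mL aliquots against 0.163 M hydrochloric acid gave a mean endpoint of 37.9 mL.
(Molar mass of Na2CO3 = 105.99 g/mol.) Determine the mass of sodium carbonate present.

Na2CO3 + 2 HCl → 2 NaCl + H2O + CO2
n(HCl) per titration = 0.0379 × 0.163 = 6.18 × 10^-3 mol
From the 1:2 ratio, n(Na2CO3) in each aliquot = 1/2 × 6.18 × 10^-3 = 3.09 × 10^-3 mol
n(Na2CO3) in the whole flask = 3.09 × 10^-3 × 200.0/25.0 = 0.0247 mol
mass of Na2CO3 = 0.0247 × 105.99 = 2.62 g

2.62 g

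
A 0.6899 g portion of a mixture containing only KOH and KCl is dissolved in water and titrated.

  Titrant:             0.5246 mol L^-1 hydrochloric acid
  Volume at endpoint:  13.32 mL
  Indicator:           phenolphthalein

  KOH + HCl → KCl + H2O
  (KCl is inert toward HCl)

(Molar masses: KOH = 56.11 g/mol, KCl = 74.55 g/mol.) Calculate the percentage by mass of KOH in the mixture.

56.83 %

n(HCl) = 0.01332 × 0.5246 = 6.988 × 10^-3 mol
Let x = n(KOH), y = n(KCl).
Titrant: 1x = 6.988 × 10^-3;  mass: 56.11x + 74.55y = 0.6899
Solving, x = 6.988 × 10^-3 mol, y = 3.995 × 10^-3 mol
mass of KOH = 6.988 × 10^-3 × 56.11 = 0.3921 g
% KOH = 0.3921 / 0.6899 × 100 = 56.83 %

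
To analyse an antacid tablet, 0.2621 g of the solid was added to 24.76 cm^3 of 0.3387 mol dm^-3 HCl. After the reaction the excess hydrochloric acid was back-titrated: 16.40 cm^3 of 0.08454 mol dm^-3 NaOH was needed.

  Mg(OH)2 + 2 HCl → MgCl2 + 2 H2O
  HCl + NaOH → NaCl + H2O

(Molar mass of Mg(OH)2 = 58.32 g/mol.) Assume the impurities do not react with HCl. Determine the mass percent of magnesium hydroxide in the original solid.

77.88 %

n(HCl) added = 0.02476 × 0.3387 = 8.386 × 10^-3 mol
n(NaOH) used in back-titration = 0.01640 × 0.08454 = 1.386 × 10^-3 mol
n(HCl) left over = 1.386 × 10^-3 mol (1:1 ratio)
n(HCl) consumed by analyte = 8.386 × 10^-3 − 1.386 × 10^-3 = 7.000 × 10^-3 mol
From the 1:2 ratio, n(Mg(OH)2) = 1/2 × 7.000 × 10^-3 = 3.500 × 10^-3 mol
mass of Mg(OH)2 = 3.500 × 10^-3 × 58.32 = 0.2041 g
% Mg(OH)2 = 0.2041 / 0.2621 × 100 = 77.88 %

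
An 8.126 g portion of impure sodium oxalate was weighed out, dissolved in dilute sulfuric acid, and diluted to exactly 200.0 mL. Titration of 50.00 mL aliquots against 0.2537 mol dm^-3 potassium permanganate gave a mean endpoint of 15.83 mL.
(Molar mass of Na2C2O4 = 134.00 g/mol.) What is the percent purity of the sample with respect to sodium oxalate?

2 MnO4^- + 5 C2O4^2- + 16 H^+ → 2 Mn^2+ + 10 CO2 + 8 H2O
n(KMnO4) per titration = 0.01583 × 0.2537 = 4.016 × 10^-3 mol
From the 5:2 ratio, n(Na2C2O4) in each aliquot = 5/2 × 4.016 × 10^-3 = 0.01004 mol
n(Na2C2O4) in the whole flask = 0.01004 × 200.0/50.00 = 0.04016 mol
mass of Na2C2O4 = 0.04016 × 134.00 = 5.382 g
% Na2C2O4 = 5.382 / 8.126 × 100 = 66.23 %

66.23 %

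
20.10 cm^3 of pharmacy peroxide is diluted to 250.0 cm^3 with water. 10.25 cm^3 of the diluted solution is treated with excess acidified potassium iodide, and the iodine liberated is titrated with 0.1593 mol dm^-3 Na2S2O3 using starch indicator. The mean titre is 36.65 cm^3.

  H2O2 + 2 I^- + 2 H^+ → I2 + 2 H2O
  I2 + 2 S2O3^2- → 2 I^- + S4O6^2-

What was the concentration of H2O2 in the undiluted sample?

3.542 mol/L

n(S2O3^2-) = 0.03665 × 0.1593 = 5.838 × 10^-3 mol
n(I2) = n(S2O3^2-)/2 = 2.919 × 10^-3 mol
n(H2O2) in the aliquot = 2.919 × 10^-3 mol (1:1 ratio)
[H2O2]_dilute = 2.919 × 10^-3 / 0.01025 = 0.2848 mol/L
[H2O2]_original = 0.2848 × 250.0/20.10 = 3.542 mol/L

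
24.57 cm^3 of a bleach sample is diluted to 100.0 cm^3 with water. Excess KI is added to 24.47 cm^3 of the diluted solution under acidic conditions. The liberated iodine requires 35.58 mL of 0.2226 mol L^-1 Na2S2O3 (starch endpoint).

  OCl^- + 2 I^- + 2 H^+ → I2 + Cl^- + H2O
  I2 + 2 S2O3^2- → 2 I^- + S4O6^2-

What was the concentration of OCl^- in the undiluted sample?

n(S2O3^2-) = 0.03558 × 0.2226 = 7.920 × 10^-3 mol
n(I2) = n(S2O3^2-)/2 = 3.960 × 10^-3 mol
n(OCl^-) in the aliquot = 3.960 × 10^-3 mol (1:1 ratio)
[OCl^-]_dilute = 3.960 × 10^-3 / 0.02447 = 0.1618 mol/L
[OCl^-]_original = 0.1618 × 100.0/24.57 = 0.6587 mol/L

0.6587 mol/L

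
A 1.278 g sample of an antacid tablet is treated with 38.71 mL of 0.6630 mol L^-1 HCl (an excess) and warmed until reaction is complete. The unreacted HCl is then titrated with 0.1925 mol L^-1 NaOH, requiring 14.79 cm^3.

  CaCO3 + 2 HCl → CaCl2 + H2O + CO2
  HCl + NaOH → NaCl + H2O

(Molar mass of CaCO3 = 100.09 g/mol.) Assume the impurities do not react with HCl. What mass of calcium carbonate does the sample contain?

n(HCl) added = 0.03871 × 0.6630 = 0.02566 mol
n(NaOH) used in back-titration = 0.01479 × 0.1925 = 2.847 × 10^-3 mol
n(HCl) left over = 2.847 × 10^-3 mol (1:1 ratio)
n(HCl) consumed by analyte = 0.02566 − 2.847 × 10^-3 = 0.02282 mol
From the 1:2 ratio, n(CaCO3) = 1/2 × 0.02282 = 0.01141 mol
mass of CaCO3 = 0.01141 × 100.09 = 1.142 g

1.142 g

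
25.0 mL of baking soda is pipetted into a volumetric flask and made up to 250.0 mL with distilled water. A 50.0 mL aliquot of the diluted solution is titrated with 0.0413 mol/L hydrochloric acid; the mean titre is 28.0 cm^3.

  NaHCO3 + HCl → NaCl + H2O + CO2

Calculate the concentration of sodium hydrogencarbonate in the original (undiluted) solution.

0.231 mol/L

n(HCl) = 0.0280 × 0.0413 = 1.16 × 10^-3 mol
n(NaHCO3) in the aliquot = 1.16 × 10^-3 mol (1:1 ratio)
[NaHCO3]_dilute = 1.16 × 10^-3 / 0.0500 = 0.0231 mol/L
Dilution factor = 250.0 / 25.0 = 10.00
[NaHCO3]_stock = 0.0231 × 10.00 = 0.231 mol/L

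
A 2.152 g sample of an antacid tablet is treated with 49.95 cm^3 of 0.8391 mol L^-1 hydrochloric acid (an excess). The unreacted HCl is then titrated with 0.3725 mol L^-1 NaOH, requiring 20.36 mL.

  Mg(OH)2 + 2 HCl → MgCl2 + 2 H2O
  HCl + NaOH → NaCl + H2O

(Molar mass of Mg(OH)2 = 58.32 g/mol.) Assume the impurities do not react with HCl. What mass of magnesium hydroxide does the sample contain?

1.001 g

n(HCl) added = 0.04995 × 0.8391 = 0.04191 mol
n(NaOH) used in back-titration = 0.02036 × 0.3725 = 7.584 × 10^-3 mol
n(HCl) left over = 7.584 × 10^-3 mol (1:1 ratio)
n(HCl) consumed by analyte = 0.04191 − 7.584 × 10^-3 = 0.03433 mol
From the 1:2 ratio, n(Mg(OH)2) = 1/2 × 0.03433 = 0.01716 mol
mass of Mg(OH)2 = 0.01716 × 58.32 = 1.001 g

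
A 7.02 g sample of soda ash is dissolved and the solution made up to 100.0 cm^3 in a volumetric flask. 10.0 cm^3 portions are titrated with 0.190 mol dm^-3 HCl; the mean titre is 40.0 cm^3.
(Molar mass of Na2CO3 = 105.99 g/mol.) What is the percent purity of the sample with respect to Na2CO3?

57.4 %

Na2CO3 + 2 HCl → 2 NaCl + H2O + CO2
n(HCl) per titration = 0.0400 × 0.190 = 7.60 × 10^-3 mol
From the 1:2 ratio, n(Na2CO3) in each aliquot = 1/2 × 7.60 × 10^-3 = 3.80 × 10^-3 mol
n(Na2CO3) in the whole flask = 3.80 × 10^-3 × 100.0/10.0 = 0.0380 mol
mass of Na2CO3 = 0.0380 × 105.99 = 4.03 g
% Na2CO3 = 4.03 / 7.02 × 100 = 57.4 %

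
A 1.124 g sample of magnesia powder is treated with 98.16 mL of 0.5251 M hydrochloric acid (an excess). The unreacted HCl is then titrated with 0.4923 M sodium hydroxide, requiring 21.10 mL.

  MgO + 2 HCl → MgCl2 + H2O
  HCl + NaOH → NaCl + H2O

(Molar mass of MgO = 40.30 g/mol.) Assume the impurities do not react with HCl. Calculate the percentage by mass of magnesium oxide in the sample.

73.78 %

n(HCl) added = 0.09816 × 0.5251 = 0.05154 mol
n(NaOH) used in back-titration = 0.02110 × 0.4923 = 0.01039 mol
n(HCl) left over = 0.01039 mol (1:1 ratio)
n(HCl) consumed by analyte = 0.05154 − 0.01039 = 0.04116 mol
From the 1:2 ratio, n(MgO) = 1/2 × 0.04116 = 0.02058 mol
mass of MgO = 0.02058 × 40.30 = 0.8293 g
% MgO = 0.8293 / 1.124 × 100 = 73.78 %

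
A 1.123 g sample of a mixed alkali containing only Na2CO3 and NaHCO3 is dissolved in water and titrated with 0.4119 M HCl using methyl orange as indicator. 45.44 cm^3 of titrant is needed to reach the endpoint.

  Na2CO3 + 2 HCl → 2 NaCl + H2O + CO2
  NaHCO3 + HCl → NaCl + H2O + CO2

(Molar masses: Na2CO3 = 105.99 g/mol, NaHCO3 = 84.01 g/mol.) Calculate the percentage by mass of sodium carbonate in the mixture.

n(HCl) = 0.04544 × 0.4119 = 0.01872 mol
Let x = n(Na2CO3), y = n(NaHCO3).
Titrant: 2x + 1y = 0.01872;  mass: 105.99x + 84.01y = 1.123
Solving, x = 7.245 × 10^-3 mol, y = 4.227 × 10^-3 mol
mass of Na2CO3 = 7.245 × 10^-3 × 105.99 = 0.7679 g
% Na2CO3 = 0.7679 / 1.123 × 100 = 68.38 %

68.38 %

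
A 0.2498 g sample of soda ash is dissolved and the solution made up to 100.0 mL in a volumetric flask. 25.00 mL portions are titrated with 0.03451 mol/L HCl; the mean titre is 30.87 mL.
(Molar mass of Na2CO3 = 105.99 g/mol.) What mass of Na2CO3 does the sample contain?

0.2258 g

Na2CO3 + 2 HCl → 2 NaCl + H2O + CO2
n(HCl) per titration = 0.03087 × 0.03451 = 1.065 × 10^-3 mol
From the 1:2 ratio, n(Na2CO3) in each aliquot = 1/2 × 1.065 × 10^-3 = 5.327 × 10^-4 mol
n(Na2CO3) in the whole flask = 5.327 × 10^-4 × 100.0/25.00 = 2.131 × 10^-3 mol
mass of Na2CO3 = 2.131 × 10^-3 × 105.99 = 0.2258 g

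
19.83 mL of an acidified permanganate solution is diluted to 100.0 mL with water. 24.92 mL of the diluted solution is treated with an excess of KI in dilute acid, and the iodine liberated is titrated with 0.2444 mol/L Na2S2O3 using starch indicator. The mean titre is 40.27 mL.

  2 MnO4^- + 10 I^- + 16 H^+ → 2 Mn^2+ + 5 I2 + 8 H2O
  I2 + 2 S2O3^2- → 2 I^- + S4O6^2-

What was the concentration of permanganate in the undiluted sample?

n(S2O3^2-) = 0.04027 × 0.2444 = 9.842 × 10^-3 mol
n(I2) = n(S2O3^2-)/2 = 4.921 × 10^-3 mol
From the 2:5 ratio, n(MnO4^-) in the aliquot = 2/5 × 4.921 × 10^-3 = 1.968 × 10^-3 mol
[MnO4^-]_dilute = 1.968 × 10^-3 / 0.02492 = 0.07899 mol/L
[MnO4^-]_original = 0.07899 × 100.0/19.83 = 0.3983 mol/L

0.3983 mol/L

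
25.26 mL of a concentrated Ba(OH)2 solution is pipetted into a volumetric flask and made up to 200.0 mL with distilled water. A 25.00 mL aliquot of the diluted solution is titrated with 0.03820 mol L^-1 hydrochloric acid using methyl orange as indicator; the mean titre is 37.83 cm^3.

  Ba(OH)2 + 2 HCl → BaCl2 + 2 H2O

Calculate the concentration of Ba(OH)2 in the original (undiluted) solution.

n(HCl) = 0.03783 × 0.03820 = 1.445 × 10^-3 mol
From the 1:2 ratio, n(Ba(OH)2) in the aliquot = 1/2 × 1.445 × 10^-3 = 7.226 × 10^-4 mol
[Ba(OH)2]_dilute = 7.226 × 10^-4 / 0.02500 = 0.02890 mol/L
Dilution factor = 200.0 / 25.26 = 7.918
[Ba(OH)2]_stock = 0.02890 × 7.918 = 0.2288 mol/L

0.2288 mol/L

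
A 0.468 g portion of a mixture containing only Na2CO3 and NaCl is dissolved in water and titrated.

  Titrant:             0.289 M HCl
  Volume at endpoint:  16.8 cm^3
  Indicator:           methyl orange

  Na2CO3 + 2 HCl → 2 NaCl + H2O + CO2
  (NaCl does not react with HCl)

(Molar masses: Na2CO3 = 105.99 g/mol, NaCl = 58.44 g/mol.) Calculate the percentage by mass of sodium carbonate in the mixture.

55.0 %

n(HCl) = 0.0168 × 0.289 = 4.86 × 10^-3 mol
Let x = n(Na2CO3), y = n(NaCl).
Titrant: 2x = 4.86 × 10^-3;  mass: 105.99x + 58.44y = 0.468
Solving, x = 2.43 × 10^-3 mol, y = 3.61 × 10^-3 mol
mass of Na2CO3 = 2.43 × 10^-3 × 105.99 = 0.257 g
% Na2CO3 = 0.257 / 0.468 × 100 = 55.0 %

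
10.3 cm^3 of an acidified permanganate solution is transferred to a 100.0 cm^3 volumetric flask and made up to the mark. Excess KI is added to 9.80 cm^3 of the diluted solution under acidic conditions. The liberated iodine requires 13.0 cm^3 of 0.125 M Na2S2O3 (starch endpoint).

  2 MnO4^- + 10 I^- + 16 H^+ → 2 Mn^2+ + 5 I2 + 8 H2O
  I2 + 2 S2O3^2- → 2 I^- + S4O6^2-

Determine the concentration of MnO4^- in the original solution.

n(S2O3^2-) = 0.0130 × 0.125 = 1.62 × 10^-3 mol
n(I2) = n(S2O3^2-)/2 = 8.12 × 10^-4 mol
From the 2:5 ratio, n(MnO4^-) in the aliquot = 2/5 × 8.12 × 10^-4 = 3.25 × 10^-4 mol
[MnO4^-]_dilute = 3.25 × 10^-4 / 0.00980 = 0.0332 mol/L
[MnO4^-]_original = 0.0332 × 100.0/10.3 = 0.322 mol/L

0.322 M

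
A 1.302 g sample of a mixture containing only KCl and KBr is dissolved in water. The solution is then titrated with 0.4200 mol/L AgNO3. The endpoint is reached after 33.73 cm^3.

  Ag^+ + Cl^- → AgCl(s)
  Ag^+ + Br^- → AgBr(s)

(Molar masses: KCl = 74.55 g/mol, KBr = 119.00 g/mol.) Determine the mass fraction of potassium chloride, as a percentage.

49.44 %

n(AgNO3) = 0.03373 × 0.4200 = 0.01417 mol
Let x = n(KCl), y = n(KBr).
Titrant: 1x + 1y = 0.01417;  mass: 74.55x + 119.00y = 1.302
Solving, x = 8.635 × 10^-3 mol, y = 5.532 × 10^-3 mol
mass of KCl = 8.635 × 10^-3 × 74.55 = 0.6437 g
% KCl = 0.6437 / 1.302 × 100 = 49.44 %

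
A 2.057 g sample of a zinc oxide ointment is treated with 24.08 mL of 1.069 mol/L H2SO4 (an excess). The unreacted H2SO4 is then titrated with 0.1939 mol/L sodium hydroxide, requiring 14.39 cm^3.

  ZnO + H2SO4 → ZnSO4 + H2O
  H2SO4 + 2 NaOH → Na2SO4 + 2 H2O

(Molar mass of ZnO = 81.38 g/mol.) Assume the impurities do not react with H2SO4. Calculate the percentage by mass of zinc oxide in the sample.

n(H2SO4) added = 0.02408 × 1.069 = 0.02574 mol
n(NaOH) used in back-titration = 0.01439 × 0.1939 = 2.790 × 10^-3 mol
From the 1:2 ratio, n(H2SO4) left over = 1/2 × 2.790 × 10^-3 = 1.395 × 10^-3 mol
n(H2SO4) consumed by analyte = 0.02574 − 1.395 × 10^-3 = 0.02435 mol
n(ZnO) = 0.02435 mol (1:1 ratio)
mass of ZnO = 0.02435 × 81.38 = 1.981 g
% ZnO = 1.981 / 2.057 × 100 = 96.32 %

96.32 %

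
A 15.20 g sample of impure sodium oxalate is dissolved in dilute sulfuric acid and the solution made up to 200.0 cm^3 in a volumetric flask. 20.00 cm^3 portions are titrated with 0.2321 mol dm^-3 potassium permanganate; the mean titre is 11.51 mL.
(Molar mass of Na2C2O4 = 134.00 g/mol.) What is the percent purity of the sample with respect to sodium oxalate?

2 MnO4^- + 5 C2O4^2- + 16 H^+ → 2 Mn^2+ + 10 CO2 + 8 H2O
n(KMnO4) per titration = 0.01151 × 0.2321 = 2.671 × 10^-3 mol
From the 5:2 ratio, n(Na2C2O4) in each aliquot = 5/2 × 2.671 × 10^-3 = 6.679 × 10^-3 mol
n(Na2C2O4) in the whole flask = 6.679 × 10^-3 × 200.0/20.00 = 0.06679 mol
mass of Na2C2O4 = 0.06679 × 134.00 = 8.949 g
% Na2C2O4 = 8.949 / 15.20 × 100 = 58.88 %

58.88 %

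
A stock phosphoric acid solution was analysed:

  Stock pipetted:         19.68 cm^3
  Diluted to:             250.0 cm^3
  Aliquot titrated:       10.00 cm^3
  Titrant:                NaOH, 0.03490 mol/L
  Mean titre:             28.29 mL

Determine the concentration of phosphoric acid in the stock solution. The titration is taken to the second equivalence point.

H3PO4 + 2 NaOH → Na2HPO4 + 2 H2O
n(NaOH) = 0.02829 × 0.03490 = 9.873 × 10^-4 mol
From the 1:2 ratio, n(H3PO4) in the aliquot = 1/2 × 9.873 × 10^-4 = 4.937 × 10^-4 mol
[H3PO4]_dilute = 4.937 × 10^-4 / 0.01000 = 0.04937 mol/L
Dilution factor = 250.0 / 19.68 = 12.70
[H3PO4]_stock = 0.04937 × 12.70 = 0.6271 mol/L

0.6271 mol/L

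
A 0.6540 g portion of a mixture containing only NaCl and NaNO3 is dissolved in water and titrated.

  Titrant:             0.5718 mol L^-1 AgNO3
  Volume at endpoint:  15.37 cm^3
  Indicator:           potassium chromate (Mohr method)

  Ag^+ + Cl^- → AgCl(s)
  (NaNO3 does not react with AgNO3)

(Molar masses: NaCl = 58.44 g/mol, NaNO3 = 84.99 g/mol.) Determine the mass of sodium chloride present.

n(AgNO3) = 0.01537 × 0.5718 = 8.789 × 10^-3 mol
Let x = n(NaCl), y = n(NaNO3).
Titrant: 1x = 8.789 × 10^-3;  mass: 58.44x + 84.99y = 0.6540
Solving, x = 8.789 × 10^-3 mol, y = 1.652 × 10^-3 mol
mass of NaCl = 8.789 × 10^-3 × 58.44 = 0.5136 g

0.5136 g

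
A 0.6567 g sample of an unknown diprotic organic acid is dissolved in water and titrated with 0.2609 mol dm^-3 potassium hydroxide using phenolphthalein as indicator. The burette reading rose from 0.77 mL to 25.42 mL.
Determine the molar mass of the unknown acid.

204.2 g/mol

n(KOH) = 0.02465 L × 0.2609 mol/L = 6.431 × 10^-3 mol
From the 1:2 ratio, n(H2A) = 1/2 × 6.431 × 10^-3 = 3.216 × 10^-3 mol
M = m / n = 0.6567 g / 3.216 × 10^-3 mol = 204.2 g/mol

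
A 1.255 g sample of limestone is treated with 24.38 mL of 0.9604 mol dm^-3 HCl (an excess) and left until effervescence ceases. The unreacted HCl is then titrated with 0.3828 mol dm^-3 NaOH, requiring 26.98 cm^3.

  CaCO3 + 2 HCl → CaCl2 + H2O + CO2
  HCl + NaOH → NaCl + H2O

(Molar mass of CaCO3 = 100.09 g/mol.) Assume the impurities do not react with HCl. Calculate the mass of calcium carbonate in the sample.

n(HCl) added = 0.02438 × 0.9604 = 0.02341 mol
n(NaOH) used in back-titration = 0.02698 × 0.3828 = 0.01033 mol
n(HCl) left over = 0.01033 mol (1:1 ratio)
n(HCl) consumed by analyte = 0.02341 − 0.01033 = 0.01309 mol
From the 1:2 ratio, n(CaCO3) = 1/2 × 0.01309 = 6.543 × 10^-3 mol
mass of CaCO3 = 6.543 × 10^-3 × 100.09 = 0.6549 g

0.6549 g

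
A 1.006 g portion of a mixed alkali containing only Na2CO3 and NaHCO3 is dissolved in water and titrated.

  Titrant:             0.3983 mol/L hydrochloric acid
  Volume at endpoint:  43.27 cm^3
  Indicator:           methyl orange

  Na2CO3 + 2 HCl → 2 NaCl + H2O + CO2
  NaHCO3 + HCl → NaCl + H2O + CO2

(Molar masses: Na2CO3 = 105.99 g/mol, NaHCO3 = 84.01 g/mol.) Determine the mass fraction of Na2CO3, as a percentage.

75.05 %

n(HCl) = 0.04327 × 0.3983 = 0.01723 mol
Let x = n(Na2CO3), y = n(NaHCO3).
Titrant: 2x + 1y = 0.01723;  mass: 105.99x + 84.01y = 1.006
Solving, x = 7.123 × 10^-3 mol, y = 2.988 × 10^-3 mol
mass of Na2CO3 = 7.123 × 10^-3 × 105.99 = 0.7550 g
% Na2CO3 = 0.7550 / 1.006 × 100 = 75.05 %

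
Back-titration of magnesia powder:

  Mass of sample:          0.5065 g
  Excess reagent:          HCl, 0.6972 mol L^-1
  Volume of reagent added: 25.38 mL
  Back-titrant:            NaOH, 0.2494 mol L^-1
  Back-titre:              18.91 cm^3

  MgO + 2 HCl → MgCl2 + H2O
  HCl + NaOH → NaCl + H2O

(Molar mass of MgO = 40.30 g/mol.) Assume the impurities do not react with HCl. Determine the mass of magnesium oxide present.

0.2615 g

n(HCl) added = 0.02538 × 0.6972 = 0.01769 mol
n(NaOH) used in back-titration = 0.01891 × 0.2494 = 4.716 × 10^-3 mol
n(HCl) left over = 4.716 × 10^-3 mol (1:1 ratio)
n(HCl) consumed by analyte = 0.01769 − 4.716 × 10^-3 = 0.01298 mol
From the 1:2 ratio, n(MgO) = 1/2 × 0.01298 = 6.489 × 10^-3 mol
mass of MgO = 6.489 × 10^-3 × 40.30 = 0.2615 g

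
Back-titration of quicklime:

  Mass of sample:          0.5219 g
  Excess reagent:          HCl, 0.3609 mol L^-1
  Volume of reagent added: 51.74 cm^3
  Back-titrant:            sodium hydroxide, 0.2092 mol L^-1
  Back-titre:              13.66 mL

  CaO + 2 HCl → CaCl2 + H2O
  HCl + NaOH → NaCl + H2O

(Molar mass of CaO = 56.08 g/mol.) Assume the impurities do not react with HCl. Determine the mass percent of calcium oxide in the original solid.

84.97 %

n(HCl) added = 0.05174 × 0.3609 = 0.01867 mol
n(NaOH) used in back-titration = 0.01366 × 0.2092 = 2.858 × 10^-3 mol
n(HCl) left over = 2.858 × 10^-3 mol (1:1 ratio)
n(HCl) consumed by analyte = 0.01867 − 2.858 × 10^-3 = 0.01582 mol
From the 1:2 ratio, n(CaO) = 1/2 × 0.01582 = 7.908 × 10^-3 mol
mass of CaO = 7.908 × 10^-3 × 56.08 = 0.4435 g
% CaO = 0.4435 / 0.5219 × 100 = 84.97 %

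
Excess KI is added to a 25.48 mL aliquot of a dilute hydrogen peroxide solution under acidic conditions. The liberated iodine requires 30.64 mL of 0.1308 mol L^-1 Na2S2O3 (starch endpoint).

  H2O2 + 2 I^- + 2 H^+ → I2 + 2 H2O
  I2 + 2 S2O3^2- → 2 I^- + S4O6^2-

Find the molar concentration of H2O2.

n(S2O3^2-) = 0.03064 × 0.1308 = 4.008 × 10^-3 mol
n(I2) = n(S2O3^2-)/2 = 2.004 × 10^-3 mol
n(H2O2) in the aliquot = 2.004 × 10^-3 mol (1:1 ratio)
[H2O2] = 2.004 × 10^-3 / 0.02548 = 0.07864 mol/L

0.07864 mol/L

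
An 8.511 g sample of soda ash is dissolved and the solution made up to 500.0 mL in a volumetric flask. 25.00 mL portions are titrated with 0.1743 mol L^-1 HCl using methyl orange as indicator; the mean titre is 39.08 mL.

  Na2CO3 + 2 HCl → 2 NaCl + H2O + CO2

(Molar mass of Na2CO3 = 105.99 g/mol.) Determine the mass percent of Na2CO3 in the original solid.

n(HCl) per titration = 0.03908 × 0.1743 = 6.812 × 10^-3 mol
From the 1:2 ratio, n(Na2CO3) in each aliquot = 1/2 × 6.812 × 10^-3 = 3.406 × 10^-3 mol
n(Na2CO3) in the whole flask = 3.406 × 10^-3 × 500.0/25.00 = 0.06812 mol
mass of Na2CO3 = 0.06812 × 105.99 = 7.220 g
% Na2CO3 = 7.220 / 8.511 × 100 = 84.83 %

84.83 %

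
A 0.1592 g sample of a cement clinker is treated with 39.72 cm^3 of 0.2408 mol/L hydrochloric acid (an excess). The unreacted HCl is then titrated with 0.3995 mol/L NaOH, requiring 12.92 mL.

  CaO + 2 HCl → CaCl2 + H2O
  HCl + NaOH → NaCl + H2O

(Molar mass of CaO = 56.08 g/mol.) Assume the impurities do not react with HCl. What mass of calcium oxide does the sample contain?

0.1235 g

n(HCl) added = 0.03972 × 0.2408 = 9.565 × 10^-3 mol
n(NaOH) used in back-titration = 0.01292 × 0.3995 = 5.162 × 10^-3 mol
n(HCl) left over = 5.162 × 10^-3 mol (1:1 ratio)
n(HCl) consumed by analyte = 9.565 × 10^-3 − 5.162 × 10^-3 = 4.403 × 10^-3 mol
From the 1:2 ratio, n(CaO) = 1/2 × 4.403 × 10^-3 = 2.202 × 10^-3 mol
mass of CaO = 2.202 × 10^-3 × 56.08 = 0.1235 g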